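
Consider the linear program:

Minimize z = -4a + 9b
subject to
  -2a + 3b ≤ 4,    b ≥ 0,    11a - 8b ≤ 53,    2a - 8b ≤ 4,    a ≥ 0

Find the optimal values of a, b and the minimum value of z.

Extreme points and z = -4a + 9b:
  (191/17, 150/17) → z = 586/17
  (0, 4/3) → z = 12
  (2, 0) → z = -8
  (0, 0) → z = 0
  (49/9, 31/36) → z = -505/36

At the optimal vertex, 11a - 8b = 53 and 2a - 8b = 4.
Solving simultaneously gives a = 49/9, b = 31/36.

a = 49/9, b = 31/36, minimum z = -505/36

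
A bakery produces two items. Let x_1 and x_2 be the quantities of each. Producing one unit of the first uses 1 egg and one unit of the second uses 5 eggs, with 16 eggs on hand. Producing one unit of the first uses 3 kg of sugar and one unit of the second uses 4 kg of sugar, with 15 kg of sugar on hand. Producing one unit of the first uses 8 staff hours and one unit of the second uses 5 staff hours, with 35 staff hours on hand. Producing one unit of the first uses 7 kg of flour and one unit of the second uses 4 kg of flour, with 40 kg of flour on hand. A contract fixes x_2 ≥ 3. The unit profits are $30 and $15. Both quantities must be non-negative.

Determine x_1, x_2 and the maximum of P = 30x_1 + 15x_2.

x_1 = 1, x_2 = 3, maximum P = 75

Vertices and P = 30x_1 + 15x_2:
  (0, 16/5) → P = 48
  (0, 3) → P = 45
  (1, 3) → P = 75

The binding constraints are x_1 + 5x_2 = 16 and 3x_1 + 4x_2 = 15.
Solving simultaneously gives x_1 = 1, x_2 = 3.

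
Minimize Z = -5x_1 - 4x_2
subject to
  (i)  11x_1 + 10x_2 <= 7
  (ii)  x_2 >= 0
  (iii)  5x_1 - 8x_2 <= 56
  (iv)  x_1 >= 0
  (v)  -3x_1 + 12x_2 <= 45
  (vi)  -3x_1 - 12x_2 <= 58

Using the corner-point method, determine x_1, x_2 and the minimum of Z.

The optimum lies where 11x_1 + 10x_2 = 7 and x_2 = 0.
Solving simultaneously gives x_1 = 7/11, x_2 = 0.

x_1 = 7/11, x_2 = 0, minimum Z = -35/11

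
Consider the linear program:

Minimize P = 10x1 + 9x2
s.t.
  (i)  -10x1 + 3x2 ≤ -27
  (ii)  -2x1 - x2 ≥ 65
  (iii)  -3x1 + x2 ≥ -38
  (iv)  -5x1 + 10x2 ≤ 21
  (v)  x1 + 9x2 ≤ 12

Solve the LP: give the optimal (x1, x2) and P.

Extreme points and P = 10x1 + 9x2:
  (-21/2, -44) → P = -501
  (-87, -299) → P = -3561
  (-27/5, -271/5) → P = -2709/5

x1 = -87, x2 = -299, minimum P = -3561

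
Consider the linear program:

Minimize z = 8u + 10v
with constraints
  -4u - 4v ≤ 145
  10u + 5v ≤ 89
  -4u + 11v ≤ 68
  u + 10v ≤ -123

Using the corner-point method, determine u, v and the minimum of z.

Vertices and z = 8u + 10v:
  (1081/20, -903/10) → z = -2353/5
  (-479/18, -347/36) → z = -5567/18
  (301/19, -1319/95) → z = -230/19

The binding constraints are -4u - 4v = 145 and 10u + 5v = 89.
Solving simultaneously gives u = 1081/20, v = -903/10.

u = 1081/20, v = -903/10, minimum z = -2353/5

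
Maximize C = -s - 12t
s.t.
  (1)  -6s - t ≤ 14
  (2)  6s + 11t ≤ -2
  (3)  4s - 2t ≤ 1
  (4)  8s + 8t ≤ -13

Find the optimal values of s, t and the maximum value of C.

Feasible corners and C = -s - 12t:
  (-27/16, -31/8) → C = 771/16
  (-99/40, 17/20) → C = -309/40
  (-3/8, -5/4) → C = 123/8

s = -27/16, t = -31/8, maximum C = 771/16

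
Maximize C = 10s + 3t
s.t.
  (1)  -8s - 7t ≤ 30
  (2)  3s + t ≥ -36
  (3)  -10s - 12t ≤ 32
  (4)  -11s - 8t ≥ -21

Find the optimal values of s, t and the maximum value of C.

The binding constraints are -10s - 12t = 32 and -11s - 8t = -21.
Solving simultaneously gives s = 127/13, t = -281/26.

s = 127/13, t = -281/26, maximum C = 1697/26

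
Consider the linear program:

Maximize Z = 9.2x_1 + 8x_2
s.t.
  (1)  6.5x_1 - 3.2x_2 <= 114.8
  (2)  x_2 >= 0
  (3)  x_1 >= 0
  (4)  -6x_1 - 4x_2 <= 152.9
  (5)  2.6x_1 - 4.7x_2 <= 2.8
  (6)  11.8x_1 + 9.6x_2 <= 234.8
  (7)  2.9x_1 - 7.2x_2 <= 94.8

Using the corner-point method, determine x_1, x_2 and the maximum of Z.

The binding constraints are x_1 = 0 and 11.8x_1 + 9.6x_2 = 234.8.
Solving simultaneously gives x_1 = 0, x_2 = 587/24.

x_1 = 0, x_2 = 587/24, maximum Z = 587/3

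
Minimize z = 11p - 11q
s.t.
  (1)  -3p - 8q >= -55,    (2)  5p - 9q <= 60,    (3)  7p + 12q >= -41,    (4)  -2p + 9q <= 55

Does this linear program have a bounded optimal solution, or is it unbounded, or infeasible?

Feasible corners and z = 11p - 11q:
  (975/67, 95/67) → z = 9680/67
  (55/43, 275/43) → z = -2420/43
  (117/41, -625/123) → z = 10736/123
  (-343/29, 101/29) → z = -4884/29
The feasible region has finitely many vertices and no improving ray; the minimum is -4884/29 at (-343/29, 101/29).

bounded optimum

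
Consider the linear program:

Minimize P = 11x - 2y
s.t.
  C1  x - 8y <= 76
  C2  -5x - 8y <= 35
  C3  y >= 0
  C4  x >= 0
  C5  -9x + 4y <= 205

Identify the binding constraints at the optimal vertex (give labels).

C4 and C5

Extreme points and P = 11x - 2y:
  (76, 0) → P = 836
  (0, 0) → P = 0
  (0, 205/4) → P = -205/2
The feasible region is unbounded (it extends along (8, 1), (4, 9)), but P strictly increases along every unbounded feasible direction, so there is no improving ray and the minimum is attained at a vertex.

The minimum is at (0, 205/4). Substituting into each constraint, equality holds for C4 and C5; the remaining constraints have slack.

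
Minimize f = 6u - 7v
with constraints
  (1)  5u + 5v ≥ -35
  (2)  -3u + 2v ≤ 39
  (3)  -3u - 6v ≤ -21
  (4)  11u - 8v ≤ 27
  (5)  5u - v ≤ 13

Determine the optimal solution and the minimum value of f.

The binding constraints are -3u + 2v = 39 and 5u - v = 13.
Solving simultaneously gives u = 65/7, v = 234/7.

u = 65/7, v = 234/7, minimum f = -1248/7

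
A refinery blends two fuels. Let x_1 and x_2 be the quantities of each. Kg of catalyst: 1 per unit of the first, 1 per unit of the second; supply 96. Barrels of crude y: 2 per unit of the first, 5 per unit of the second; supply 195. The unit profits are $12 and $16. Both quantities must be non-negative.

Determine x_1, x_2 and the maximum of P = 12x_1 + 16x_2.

Corner points and P = 12x_1 + 16x_2:
  (0, 0) → P = 0
  (0, 39) → P = 624
  (96, 0) → P = 1152
  (95, 1) → P = 1156

The optimum lies where x_1 + x_2 = 96 and 2x_1 + 5x_2 = 195.
Solving simultaneously gives x_1 = 95, x_2 = 1.

x_1 = 95, x_2 = 1, maximum P = 1156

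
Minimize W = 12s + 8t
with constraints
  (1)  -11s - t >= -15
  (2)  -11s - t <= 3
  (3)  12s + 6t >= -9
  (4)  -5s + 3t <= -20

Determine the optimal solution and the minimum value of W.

s = 11/6, t = -31/6, minimum W = -58/3

Corner points and W = 12s + 8t:
  (11/6, -31/6) → W = -58/3
  (65/38, -145/38) → W = -10
  (31/22, -95/22) → W = -194/11

The optimum lies where -11s - t = -15 and 12s + 6t = -9.
Solving simultaneously gives s = 11/6, t = -31/6.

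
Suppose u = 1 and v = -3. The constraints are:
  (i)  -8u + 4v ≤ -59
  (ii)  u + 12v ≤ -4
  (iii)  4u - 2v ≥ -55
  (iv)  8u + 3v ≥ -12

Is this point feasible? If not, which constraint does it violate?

not feasible — violates (i)

Constraint (i): -8u + 4v = -20, which is not ≤ -59. All other constraints are satisfied.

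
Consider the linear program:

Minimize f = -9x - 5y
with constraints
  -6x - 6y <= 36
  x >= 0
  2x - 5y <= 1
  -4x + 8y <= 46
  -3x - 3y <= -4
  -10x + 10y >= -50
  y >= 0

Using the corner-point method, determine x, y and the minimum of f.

Vertices and f = -9x - 5y:
  (0, 23/4) → f = -115/4
  (0, 4/3) → f = -20/3
  (23/21, 5/21) → f = -232/21
  (8, 3) → f = -87
  (43/2, 33/2) → f = -276

x = 43/2, y = 33/2, minimum f = -276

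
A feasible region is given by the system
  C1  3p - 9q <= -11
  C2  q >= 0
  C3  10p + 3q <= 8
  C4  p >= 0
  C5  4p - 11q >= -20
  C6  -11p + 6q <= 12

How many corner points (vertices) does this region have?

4

The feasible vertices (each the meet of two boundaries and inside every other half-plane) are:
  (13/33, 134/99)
  (0, 11/9)
  (14/61, 116/61)
  (0, 20/11)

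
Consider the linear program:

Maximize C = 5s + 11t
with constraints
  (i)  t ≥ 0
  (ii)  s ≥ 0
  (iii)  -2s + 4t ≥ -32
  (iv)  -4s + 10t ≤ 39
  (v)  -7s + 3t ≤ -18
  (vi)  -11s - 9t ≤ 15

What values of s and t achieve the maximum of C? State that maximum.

s = 119, t = 103/2, maximum C = 2323/2

Feasible corners and C = 5s + 11t:
  (16, 0) → C = 80
  (18/7, 0) → C = 90/7
  (119, 103/2) → C = 2323/2
  (297/58, 345/58) → C = 2640/29

The binding constraints are -2s + 4t = -32 and -4s + 10t = 39.
Solving simultaneously gives s = 119, t = 103/2.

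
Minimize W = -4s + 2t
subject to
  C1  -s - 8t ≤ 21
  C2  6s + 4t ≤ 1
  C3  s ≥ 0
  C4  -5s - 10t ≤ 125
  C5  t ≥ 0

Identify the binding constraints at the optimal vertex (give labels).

C2 and C5

Feasible corners and W = -4s + 2t:
  (0, 1/4) → W = 1/2
  (1/6, 0) → W = -2/3
  (0, 0) → W = 0

The minimum is at (1/6, 0). Substituting into each constraint, equality holds for C2 and C5; the remaining constraints have slack.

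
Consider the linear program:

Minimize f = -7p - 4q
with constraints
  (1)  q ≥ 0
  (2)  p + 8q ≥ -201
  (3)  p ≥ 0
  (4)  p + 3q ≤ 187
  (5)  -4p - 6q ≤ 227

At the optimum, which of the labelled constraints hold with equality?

(1) and (4)

Vertices and f = -7p - 4q:
  (0, 0) → f = 0
  (187, 0) → f = -1309
  (0, 187/3) → f = -748/3

The minimum is at (187, 0). Substituting into each constraint, equality holds for (1) and (4); the remaining constraints have slack.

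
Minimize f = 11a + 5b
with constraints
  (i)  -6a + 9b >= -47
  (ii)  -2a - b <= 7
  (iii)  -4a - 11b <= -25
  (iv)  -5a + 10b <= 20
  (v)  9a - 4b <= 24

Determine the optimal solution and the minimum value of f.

a = 6/19, b = 41/19, minimum f = 271/19

Feasible corners and f = 11a + 5b:
  (6/19, 41/19) → f = 271/19
  (364/115, 129/115) → f = 4649/115
  (32/7, 30/7) → f = 502/7

At the optimal vertex, -4a - 11b = -25 and -5a + 10b = 20.
Solving simultaneously gives a = 6/19, b = 41/19.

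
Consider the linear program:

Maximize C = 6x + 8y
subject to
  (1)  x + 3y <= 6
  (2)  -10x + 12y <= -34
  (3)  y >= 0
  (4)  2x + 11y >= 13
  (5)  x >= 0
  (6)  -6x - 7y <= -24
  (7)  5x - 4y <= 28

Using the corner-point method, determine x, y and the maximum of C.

Feasible corners and C = 6x + 8y:
  (29/7, 13/21) → C = 626/21
  (27/5, 1/5) → C = 34
  (265/67, 31/67) → C = 1838/67

x = 27/5, y = 1/5, maximum C = 34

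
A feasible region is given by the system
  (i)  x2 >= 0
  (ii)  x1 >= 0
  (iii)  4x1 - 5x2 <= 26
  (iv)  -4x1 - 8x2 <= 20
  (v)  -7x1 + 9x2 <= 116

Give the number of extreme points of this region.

4

Pairwise boundary intersections that survive every other constraint:
  (0, 0)
  (13/2, 0)
  (0, 116/9)
  (814, 646)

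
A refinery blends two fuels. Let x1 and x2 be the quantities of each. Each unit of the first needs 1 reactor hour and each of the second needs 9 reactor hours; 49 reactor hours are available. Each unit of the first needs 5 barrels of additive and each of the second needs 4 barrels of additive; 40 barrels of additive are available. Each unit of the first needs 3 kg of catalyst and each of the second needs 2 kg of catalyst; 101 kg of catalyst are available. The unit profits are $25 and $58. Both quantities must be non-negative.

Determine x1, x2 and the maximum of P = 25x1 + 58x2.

Extreme points and P = 25x1 + 58x2:
  (0, 0) → P = 0
  (0, 49/9) → P = 2842/9
  (8, 0) → P = 200
  (4, 5) → P = 390

The optimum lies where x1 + 9x2 = 49 and 5x1 + 4x2 = 40.
Solving simultaneously gives x1 = 4, x2 = 5.

x1 = 4, x2 = 5, maximum P = 390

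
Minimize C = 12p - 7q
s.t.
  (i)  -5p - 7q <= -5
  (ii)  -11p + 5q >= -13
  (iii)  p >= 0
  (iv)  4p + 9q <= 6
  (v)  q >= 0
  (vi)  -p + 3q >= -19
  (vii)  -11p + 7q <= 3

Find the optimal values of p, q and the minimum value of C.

p = 3/17, q = 10/17, minimum C = -2

Extreme points and C = 12p - 7q:
  (3/17, 10/17) → C = -2
  (1, 0) → C = 12
  (21/17, 2/17) → C = 14
  (13/11, 0) → C = 156/11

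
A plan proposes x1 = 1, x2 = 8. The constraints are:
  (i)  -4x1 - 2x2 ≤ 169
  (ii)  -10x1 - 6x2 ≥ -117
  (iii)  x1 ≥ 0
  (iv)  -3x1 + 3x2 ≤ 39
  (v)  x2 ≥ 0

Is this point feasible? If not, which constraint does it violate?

feasible

(i): -20 ≤ 169 ✓
(ii): -58 ≥ -117 ✓
(iii): 1 ≥ 0 ✓
(iv): 21 ≤ 39 ✓
(v): 8 ≥ 0 ✓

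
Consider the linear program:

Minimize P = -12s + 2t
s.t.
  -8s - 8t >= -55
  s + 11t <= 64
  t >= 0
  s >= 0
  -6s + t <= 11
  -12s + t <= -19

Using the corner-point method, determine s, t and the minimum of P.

s = 55/8, t = 0, minimum P = -165/2

Feasible corners and P = -12s + 2t:
  (55/8, 0) → P = -165/2
  (207/104, 127/26) → P = -367/26
  (19/12, 0) → P = -19

The optimum lies where -8s - 8t = -55 and t = 0.
Solving simultaneously gives s = 55/8, t = 0.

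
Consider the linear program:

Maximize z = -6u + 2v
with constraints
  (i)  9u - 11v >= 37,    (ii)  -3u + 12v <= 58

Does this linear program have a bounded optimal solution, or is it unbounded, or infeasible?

From the feasible point (1082/75, 211/25), moving in the direction (-11, -9) keeps every constraint satisfied while z increases without bound.

unbounded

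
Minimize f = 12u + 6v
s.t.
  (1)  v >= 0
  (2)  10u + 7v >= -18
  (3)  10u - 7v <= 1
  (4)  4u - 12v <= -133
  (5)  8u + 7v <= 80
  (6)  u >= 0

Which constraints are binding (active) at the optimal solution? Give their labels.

(4) and (6)

Extreme points and f = 12u + 6v:
  (29/124, 346/31) → f = 2163/31
  (0, 133/12) → f = 133/2
  (0, 80/7) → f = 480/7

The minimum is at (0, 133/12). Substituting into each constraint, equality holds for (4) and (6); the remaining constraints have slack.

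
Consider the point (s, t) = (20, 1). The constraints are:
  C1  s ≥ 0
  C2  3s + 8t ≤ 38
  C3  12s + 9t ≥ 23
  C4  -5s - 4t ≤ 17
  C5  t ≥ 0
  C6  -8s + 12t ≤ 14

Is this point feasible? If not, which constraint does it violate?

not feasible — violates C2

Constraint C2: 3s + 8t = 68, which is not ≤ 38. All other constraints are satisfied.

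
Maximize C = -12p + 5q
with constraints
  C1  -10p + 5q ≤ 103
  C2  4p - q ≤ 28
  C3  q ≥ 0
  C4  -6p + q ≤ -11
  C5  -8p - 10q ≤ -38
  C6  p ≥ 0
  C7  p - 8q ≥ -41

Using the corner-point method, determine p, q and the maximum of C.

p = 129/47, q = 257/47, maximum C = -263/47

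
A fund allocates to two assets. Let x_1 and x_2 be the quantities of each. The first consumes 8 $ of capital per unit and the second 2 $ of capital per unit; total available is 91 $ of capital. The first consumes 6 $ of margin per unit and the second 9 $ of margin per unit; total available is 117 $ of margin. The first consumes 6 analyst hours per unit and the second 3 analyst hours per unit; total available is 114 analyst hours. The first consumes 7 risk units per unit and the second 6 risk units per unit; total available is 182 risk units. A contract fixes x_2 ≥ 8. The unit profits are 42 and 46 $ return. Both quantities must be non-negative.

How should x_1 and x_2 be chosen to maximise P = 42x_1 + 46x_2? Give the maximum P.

Feasible corners and P = 42x_1 + 46x_2:
  (0, 13) → P = 598
  (0, 8) → P = 368
  (15/2, 8) → P = 683

x_1 = 15/2, x_2 = 8, maximum P = 683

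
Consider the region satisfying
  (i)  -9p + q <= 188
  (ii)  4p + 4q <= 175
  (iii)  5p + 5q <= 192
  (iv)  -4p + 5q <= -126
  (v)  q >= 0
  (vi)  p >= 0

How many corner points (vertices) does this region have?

3

Pairwise boundary intersections that survive every other constraint:
  (106/3, 46/15)
  (192/5, 0)
  (63/2, 0)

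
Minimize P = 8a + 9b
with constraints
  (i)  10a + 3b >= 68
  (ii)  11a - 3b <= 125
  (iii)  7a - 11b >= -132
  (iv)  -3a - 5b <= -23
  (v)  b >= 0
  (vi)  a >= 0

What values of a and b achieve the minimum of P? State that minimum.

Corner points and P = 8a + 9b:
  (352/131, 1796/131) → P = 18980/131
  (271/41, 26/41) → P = 2402/41
  (1771/100, 2327/100) → P = 35111/100
  (125/11, 0) → P = 1000/11
  (23/3, 0) → P = 184/3

The optimum lies where 10a + 3b = 68 and -3a - 5b = -23.
Solving simultaneously gives a = 271/41, b = 26/41.

a = 271/41, b = 26/41, minimum P = 2402/41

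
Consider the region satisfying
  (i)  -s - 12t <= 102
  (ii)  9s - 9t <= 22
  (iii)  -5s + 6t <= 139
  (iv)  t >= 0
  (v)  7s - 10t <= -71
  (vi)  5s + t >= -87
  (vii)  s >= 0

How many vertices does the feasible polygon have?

Pairwise boundary intersections that survive every other constraint:
  (461/3, 1361/9)
  (859/27, 793/27)
  (0, 139/6)
  (0, 71/10)

4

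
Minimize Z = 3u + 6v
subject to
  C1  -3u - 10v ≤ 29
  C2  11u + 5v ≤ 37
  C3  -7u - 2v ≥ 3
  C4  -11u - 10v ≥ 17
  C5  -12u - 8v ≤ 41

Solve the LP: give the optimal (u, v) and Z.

u = -89/48, v = -75/32, minimum Z = -157/8

The binding constraints are -3u - 10v = 29 and -12u - 8v = 41.
Solving simultaneously gives u = -89/48, v = -75/32.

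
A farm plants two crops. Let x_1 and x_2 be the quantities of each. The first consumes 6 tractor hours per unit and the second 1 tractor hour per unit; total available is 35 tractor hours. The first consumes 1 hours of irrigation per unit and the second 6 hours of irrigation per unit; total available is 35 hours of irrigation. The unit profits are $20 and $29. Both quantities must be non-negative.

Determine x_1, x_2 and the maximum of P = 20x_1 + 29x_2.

x_1 = 5, x_2 = 5, maximum P = 245

Corner points and P = 20x_1 + 29x_2:
  (0, 0) → P = 0
  (0, 35/6) → P = 1015/6
  (35/6, 0) → P = 350/3
  (5, 5) → P = 245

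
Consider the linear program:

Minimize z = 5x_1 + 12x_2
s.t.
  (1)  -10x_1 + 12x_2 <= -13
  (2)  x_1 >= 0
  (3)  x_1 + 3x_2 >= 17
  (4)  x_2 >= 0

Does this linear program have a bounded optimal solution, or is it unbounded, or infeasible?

Corner points and z = 5x_1 + 12x_2:
  (81/14, 157/42) → z = 1033/14
  (17, 0) → z = 85
The feasible region has finitely many vertices and no improving ray; the minimum is 1033/14 at (81/14, 157/42).

bounded optimum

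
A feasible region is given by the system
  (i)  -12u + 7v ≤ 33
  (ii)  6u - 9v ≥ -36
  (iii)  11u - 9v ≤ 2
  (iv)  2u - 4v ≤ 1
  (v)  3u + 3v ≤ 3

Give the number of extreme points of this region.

The feasible vertices (each the meet of two boundaries and inside every other half-plane) are:
  (-139/34, -39/17)
  (-26/19, 45/19)
  (-1/26, -7/26)
  (11/20, 9/20)

4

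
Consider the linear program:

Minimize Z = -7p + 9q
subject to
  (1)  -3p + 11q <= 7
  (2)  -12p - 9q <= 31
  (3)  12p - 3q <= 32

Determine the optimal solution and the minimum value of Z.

p = 65/48, q = -21/4, minimum Z = -2723/48

Vertices and Z = -7p + 9q:
  (-404/159, -3/53) → Z = 2747/159
  (373/123, 60/41) → Z = -991/123
  (65/48, -21/4) → Z = -2723/48

The binding constraints are -12p - 9q = 31 and 12p - 3q = 32.
Solving simultaneously gives p = 65/48, q = -21/4.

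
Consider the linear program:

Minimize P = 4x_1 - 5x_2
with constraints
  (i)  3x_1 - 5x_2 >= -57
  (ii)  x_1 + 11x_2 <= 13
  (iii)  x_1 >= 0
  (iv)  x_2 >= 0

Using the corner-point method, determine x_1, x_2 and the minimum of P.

Corner points and P = 4x_1 - 5x_2:
  (0, 13/11) → P = -65/11
  (13, 0) → P = 52
  (0, 0) → P = 0

x_1 = 0, x_2 = 13/11, minimum P = -65/11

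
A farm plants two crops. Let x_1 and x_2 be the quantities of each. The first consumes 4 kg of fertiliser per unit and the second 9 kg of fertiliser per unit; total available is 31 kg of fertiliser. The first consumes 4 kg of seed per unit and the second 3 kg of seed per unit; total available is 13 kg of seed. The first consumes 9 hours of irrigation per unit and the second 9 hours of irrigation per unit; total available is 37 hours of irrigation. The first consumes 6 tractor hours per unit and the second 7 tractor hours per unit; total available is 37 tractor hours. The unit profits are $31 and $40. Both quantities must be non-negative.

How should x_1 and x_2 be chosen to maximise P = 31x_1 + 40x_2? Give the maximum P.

x_1 = 1, x_2 = 3, maximum P = 151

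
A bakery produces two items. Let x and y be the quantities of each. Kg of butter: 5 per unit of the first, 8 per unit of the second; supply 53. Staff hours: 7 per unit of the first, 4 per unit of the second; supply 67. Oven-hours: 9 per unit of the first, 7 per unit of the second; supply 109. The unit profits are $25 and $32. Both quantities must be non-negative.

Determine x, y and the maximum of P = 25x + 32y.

x = 9, y = 1, maximum P = 257

Corner points and P = 25x + 32y:
  (0, 0) → P = 0
  (0, 53/8) → P = 212
  (67/7, 0) → P = 1675/7
  (9, 1) → P = 257

At the optimal vertex, 5x + 8y = 53 and 7x + 4y = 67.
Solving simultaneously gives x = 9, y = 1.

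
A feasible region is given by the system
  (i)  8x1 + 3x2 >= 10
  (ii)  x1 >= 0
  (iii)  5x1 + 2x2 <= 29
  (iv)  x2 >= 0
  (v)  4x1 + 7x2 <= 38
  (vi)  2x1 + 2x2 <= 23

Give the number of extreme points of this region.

5

Intersecting each pair of boundary lines and keeping only the points that satisfy every inequality leaves:
  (0, 10/3)
  (5/4, 0)
  (0, 38/7)
  (29/5, 0)
  (127/27, 74/27)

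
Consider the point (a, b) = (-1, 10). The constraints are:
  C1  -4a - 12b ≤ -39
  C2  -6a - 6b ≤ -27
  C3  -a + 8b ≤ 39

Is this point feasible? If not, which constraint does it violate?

Constraint C3: -a + 8b = 81, which is not ≤ 39. All other constraints are satisfied.

not feasible — violates C3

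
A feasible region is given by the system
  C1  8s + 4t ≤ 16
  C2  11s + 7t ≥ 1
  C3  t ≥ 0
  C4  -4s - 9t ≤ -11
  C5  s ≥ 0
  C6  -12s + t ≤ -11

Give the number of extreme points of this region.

3

The feasible vertices (each the meet of two boundaries and inside every other half-plane) are:
  (25/14, 3/7)
  (15/14, 13/7)
  (55/56, 11/14)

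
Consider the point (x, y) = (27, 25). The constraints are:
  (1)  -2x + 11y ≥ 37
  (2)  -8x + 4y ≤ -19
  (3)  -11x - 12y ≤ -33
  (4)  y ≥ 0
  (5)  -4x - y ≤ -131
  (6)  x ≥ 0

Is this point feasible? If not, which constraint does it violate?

feasible

(1): 221 ≥ 37 ✓
(2): -116 ≤ -19 ✓
(3): -597 ≤ -33 ✓
(4): 25 ≥ 0 ✓
(5): -133 ≤ -131 ✓
(6): 27 ≥ 0 ✓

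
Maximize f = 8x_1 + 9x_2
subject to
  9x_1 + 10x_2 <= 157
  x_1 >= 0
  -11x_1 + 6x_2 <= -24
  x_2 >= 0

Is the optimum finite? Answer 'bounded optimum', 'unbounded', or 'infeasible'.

Vertices and f = 8x_1 + 9x_2:
  (591/82, 1511/164) → f = 23055/164
  (157/9, 0) → f = 1256/9
  (24/11, 0) → f = 192/11
The feasible region has finitely many vertices and no improving ray; the maximum is 23055/164 at (591/82, 1511/164).

bounded optimum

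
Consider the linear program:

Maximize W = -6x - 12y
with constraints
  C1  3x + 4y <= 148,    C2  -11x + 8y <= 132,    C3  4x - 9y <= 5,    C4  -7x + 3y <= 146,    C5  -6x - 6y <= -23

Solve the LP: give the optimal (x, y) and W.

x = 79/26, y = 31/39, maximum W = -361/13

Extreme points and W = -6x - 12y:
  (164/17, 506/17) → W = -7056/17
  (1352/43, 577/43) → W = -15036/43
  (-16/3, 55/6) → W = -78
  (79/26, 31/39) → W = -361/13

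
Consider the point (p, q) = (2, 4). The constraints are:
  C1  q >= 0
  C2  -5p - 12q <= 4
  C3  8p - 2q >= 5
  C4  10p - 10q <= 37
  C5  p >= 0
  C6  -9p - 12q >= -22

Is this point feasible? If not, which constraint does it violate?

Constraint C6: -9p - 12q = -66, which is not ≥ -22. All other constraints are satisfied.

not feasible — violates C6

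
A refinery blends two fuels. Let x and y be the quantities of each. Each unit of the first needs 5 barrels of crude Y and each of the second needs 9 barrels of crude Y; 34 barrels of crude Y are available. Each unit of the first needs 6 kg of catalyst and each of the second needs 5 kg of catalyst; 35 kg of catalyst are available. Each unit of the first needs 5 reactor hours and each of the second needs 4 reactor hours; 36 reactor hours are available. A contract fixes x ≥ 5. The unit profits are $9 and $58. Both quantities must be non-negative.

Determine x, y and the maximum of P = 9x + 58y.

x = 5, y = 1, maximum P = 103

Feasible corners and P = 9x + 58y:
  (35/6, 0) → P = 105/2
  (5, 0) → P = 45
  (5, 1) → P = 103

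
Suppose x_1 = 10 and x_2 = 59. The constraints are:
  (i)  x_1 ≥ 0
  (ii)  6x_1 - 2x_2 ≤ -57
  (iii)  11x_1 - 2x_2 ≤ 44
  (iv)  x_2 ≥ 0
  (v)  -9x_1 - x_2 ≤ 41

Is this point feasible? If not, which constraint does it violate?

(i): 10 ≥ 0 ✓
(ii): -58 ≤ -57 ✓
(iii): -8 ≤ 44 ✓
(iv): 59 ≥ 0 ✓
(v): -149 ≤ 41 ✓

feasible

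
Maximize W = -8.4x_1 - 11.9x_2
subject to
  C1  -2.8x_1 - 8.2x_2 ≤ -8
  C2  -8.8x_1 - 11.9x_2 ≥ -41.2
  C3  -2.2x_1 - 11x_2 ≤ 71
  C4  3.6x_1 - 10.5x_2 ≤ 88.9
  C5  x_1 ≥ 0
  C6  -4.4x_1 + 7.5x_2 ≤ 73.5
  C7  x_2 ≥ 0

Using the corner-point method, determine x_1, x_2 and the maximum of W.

x_1 = 0, x_2 = 40/41, maximum W = -476/41

Extreme points and W = -8.4x_1 - 11.9x_2:
  (0, 40/41) → W = -476/41
  (20/7, 0) → W = -24
  (0, 412/119) → W = -206/5
  (103/22, 0) → W = -2163/55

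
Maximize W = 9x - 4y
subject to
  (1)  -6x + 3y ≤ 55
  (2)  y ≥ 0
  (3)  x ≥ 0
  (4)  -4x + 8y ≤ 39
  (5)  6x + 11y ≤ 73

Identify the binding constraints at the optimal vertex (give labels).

Vertices and W = 9x - 4y:
  (0, 0) → W = 0
  (73/6, 0) → W = 219/2
  (0, 39/8) → W = -39/2
  (155/92, 263/46) → W = -709/92

The maximum is at (73/6, 0). Substituting into each constraint, equality holds for (2) and (5); the remaining constraints have slack.

(2) and (5)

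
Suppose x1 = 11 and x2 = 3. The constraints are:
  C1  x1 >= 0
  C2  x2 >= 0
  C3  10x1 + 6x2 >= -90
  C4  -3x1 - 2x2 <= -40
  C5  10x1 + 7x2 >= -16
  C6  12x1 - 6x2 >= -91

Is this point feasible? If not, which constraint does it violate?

not feasible — violates C4

Constraint C4: -3x1 - 2x2 = -39, which is not ≤ -40. All other constraints are satisfied.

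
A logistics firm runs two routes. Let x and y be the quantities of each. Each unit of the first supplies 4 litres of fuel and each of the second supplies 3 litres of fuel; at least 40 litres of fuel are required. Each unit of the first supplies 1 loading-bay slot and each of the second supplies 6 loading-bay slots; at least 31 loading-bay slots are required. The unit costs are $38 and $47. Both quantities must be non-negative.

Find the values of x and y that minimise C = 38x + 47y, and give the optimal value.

Feasible corners and C = 38x + 47y:
  (0, 40/3) → C = 1880/3
  (31, 0) → C = 1178
  (7, 4) → C = 454
The feasible region is unbounded (it extends along (0, 1), (1, 0)), but C strictly increases along every unbounded feasible direction, so there is no improving ray and the minimum is attained at a vertex.

x = 7, y = 4, minimum C = 454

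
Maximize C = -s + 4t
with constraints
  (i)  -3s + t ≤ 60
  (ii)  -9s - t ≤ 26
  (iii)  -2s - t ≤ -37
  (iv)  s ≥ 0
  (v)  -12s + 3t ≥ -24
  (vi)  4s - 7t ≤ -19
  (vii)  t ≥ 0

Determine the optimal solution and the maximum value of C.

s = 68, t = 264, maximum C = 988

Corner points and C = -s + 4t:
  (0, 60) → C = 240
  (68, 264) → C = 988
  (0, 37) → C = 148
  (15/2, 22) → C = 161/2

At the optimal vertex, -3s + t = 60 and -12s + 3t = -24.
Solving simultaneously gives s = 68, t = 264.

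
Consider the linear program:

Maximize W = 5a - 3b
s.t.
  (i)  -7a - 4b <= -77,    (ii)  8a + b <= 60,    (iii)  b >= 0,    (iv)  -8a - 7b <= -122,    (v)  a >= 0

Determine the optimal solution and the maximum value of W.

Corner points and W = 5a - 3b:
  (3, 14) → W = -27
  (0, 77/4) → W = -231/4
  (149/24, 31/3) → W = 1/24
  (0, 60) → W = -180

At the optimal vertex, 8a + b = 60 and -8a - 7b = -122.
Solving simultaneously gives a = 149/24, b = 31/3.

a = 149/24, b = 31/3, maximum W = 1/24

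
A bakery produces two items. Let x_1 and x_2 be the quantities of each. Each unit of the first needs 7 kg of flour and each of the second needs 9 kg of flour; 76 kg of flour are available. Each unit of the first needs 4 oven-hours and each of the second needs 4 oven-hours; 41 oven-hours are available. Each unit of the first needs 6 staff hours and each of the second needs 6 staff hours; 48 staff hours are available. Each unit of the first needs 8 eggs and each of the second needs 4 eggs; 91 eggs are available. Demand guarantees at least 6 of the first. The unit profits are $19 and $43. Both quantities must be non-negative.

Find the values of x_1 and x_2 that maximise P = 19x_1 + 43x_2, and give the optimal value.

x_1 = 6, x_2 = 2, maximum P = 200

Vertices and P = 19x_1 + 43x_2:
  (8, 0) → P = 152
  (6, 0) → P = 114
  (6, 2) → P = 200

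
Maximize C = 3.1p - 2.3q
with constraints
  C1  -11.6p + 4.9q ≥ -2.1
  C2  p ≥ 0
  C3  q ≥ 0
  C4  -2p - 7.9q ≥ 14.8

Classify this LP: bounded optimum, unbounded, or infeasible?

The boundaries -11.6p + 4.9q = -2.1 and q = 0 meet at (21/116, 0), but that point violates -2p - 7.9q ≥ 14.8. Every candidate vertex is excluded by some other constraint, so the feasible region is empty.

infeasible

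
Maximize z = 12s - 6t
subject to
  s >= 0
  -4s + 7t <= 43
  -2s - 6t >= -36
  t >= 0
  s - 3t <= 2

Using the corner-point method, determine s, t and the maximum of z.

s = 10, t = 8/3, maximum z = 104

The optimum lies where -2s - 6t = -36 and s - 3t = 2.
Solving simultaneously gives s = 10, t = 8/3.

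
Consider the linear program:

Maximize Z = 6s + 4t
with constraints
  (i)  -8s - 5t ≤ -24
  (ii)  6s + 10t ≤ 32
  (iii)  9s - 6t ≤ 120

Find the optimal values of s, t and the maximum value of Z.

Extreme points and Z = 6s + 4t:
  (8/5, 56/25) → Z = 464/25
  (8, -8) → Z = 16
  (232/21, -24/7) → Z = 368/7

The optimum lies where 6s + 10t = 32 and 9s - 6t = 120.
Solving simultaneously gives s = 232/21, t = -24/7.

s = 232/21, t = -24/7, maximum Z = 368/7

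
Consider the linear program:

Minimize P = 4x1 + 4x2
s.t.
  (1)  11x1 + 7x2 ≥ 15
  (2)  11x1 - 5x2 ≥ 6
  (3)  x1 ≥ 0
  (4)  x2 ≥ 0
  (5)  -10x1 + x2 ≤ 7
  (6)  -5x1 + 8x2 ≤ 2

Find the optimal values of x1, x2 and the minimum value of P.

x1 = 15/11, x2 = 0, minimum P = 60/11

Feasible corners and P = 4x1 + 4x2:
  (39/44, 3/4) → P = 72/11
  (15/11, 0) → P = 60/11
  (58/63, 52/63) → P = 440/63
The feasible region is unbounded (it extends along (1, 0), (8, 5)), but P strictly increases along every unbounded feasible direction, so there is no improving ray and the minimum is attained at a vertex.

The binding constraints are 11x1 + 7x2 = 15 and x2 = 0.
Solving simultaneously gives x1 = 15/11, x2 = 0.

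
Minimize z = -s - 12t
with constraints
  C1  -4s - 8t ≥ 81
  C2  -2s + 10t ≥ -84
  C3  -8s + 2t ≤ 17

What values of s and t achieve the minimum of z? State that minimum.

s = -149/36, t = -145/18, minimum z = 3629/36

At the optimal vertex, -4s - 8t = 81 and -8s + 2t = 17.
Solving simultaneously gives s = -149/36, t = -145/18.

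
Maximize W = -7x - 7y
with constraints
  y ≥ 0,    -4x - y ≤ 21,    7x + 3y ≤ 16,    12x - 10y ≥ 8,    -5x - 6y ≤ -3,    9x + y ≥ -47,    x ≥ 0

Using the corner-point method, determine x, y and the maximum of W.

x = 2/3, y = 0, maximum W = -14/3

Feasible corners and W = -7x - 7y:
  (16/7, 0) → W = -16
  (2/3, 0) → W = -14/3
  (92/53, 68/53) → W = -1120/53

The binding constraints are y = 0 and 12x - 10y = 8.
Solving simultaneously gives x = 2/3, y = 0.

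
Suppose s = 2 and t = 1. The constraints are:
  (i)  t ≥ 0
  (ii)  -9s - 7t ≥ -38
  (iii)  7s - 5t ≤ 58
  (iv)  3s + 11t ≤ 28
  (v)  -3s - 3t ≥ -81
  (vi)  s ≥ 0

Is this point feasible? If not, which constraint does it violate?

feasible

(i): 1 ≥ 0 ✓
(ii): -25 ≥ -38 ✓
(iii): 9 ≤ 58 ✓
(iv): 17 ≤ 28 ✓
(v): -9 ≥ -81 ✓
(vi): 2 ≥ 0 ✓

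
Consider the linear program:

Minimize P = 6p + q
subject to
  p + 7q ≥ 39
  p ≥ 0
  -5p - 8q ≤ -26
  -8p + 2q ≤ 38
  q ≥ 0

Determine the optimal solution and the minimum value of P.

p = 0, q = 39/7, minimum P = 39/7

Feasible corners and P = 6p + q:
  (0, 39/7) → P = 39/7
  (39, 0) → P = 234
  (0, 19) → P = 19
The feasible region is unbounded (it extends along (1, 4), (1, 0)), but P strictly increases along every unbounded feasible direction, so there is no improving ray and the minimum is attained at a vertex.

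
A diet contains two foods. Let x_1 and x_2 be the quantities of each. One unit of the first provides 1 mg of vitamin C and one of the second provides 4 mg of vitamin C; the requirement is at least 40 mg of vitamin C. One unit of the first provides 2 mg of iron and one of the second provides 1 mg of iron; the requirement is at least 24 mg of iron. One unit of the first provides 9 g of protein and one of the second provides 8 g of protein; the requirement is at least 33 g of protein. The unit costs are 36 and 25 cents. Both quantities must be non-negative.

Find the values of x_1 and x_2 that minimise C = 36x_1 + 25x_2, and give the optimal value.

x_1 = 8, x_2 = 8, minimum C = 488

Vertices and C = 36x_1 + 25x_2:
  (0, 24) → C = 600
  (40, 0) → C = 1440
  (8, 8) → C = 488
The feasible region is unbounded (it extends along (0, 1), (1, 0)), but C strictly increases along every unbounded feasible direction, so there is no improving ray and the minimum is attained at a vertex.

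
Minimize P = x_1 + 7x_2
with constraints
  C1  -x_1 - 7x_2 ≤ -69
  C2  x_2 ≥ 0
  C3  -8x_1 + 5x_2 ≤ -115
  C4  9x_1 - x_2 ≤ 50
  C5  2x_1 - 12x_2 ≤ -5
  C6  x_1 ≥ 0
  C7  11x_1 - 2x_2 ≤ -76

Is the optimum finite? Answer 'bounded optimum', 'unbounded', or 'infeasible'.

infeasible

The boundaries 9x_1 - x_2 = 50 and 11x_1 - 2x_2 = -76 meet at (176/7, 1234/7), but that point violates -8x_1 + 5x_2 ≤ -115. Every candidate vertex is excluded by some other constraint, so the feasible region is empty.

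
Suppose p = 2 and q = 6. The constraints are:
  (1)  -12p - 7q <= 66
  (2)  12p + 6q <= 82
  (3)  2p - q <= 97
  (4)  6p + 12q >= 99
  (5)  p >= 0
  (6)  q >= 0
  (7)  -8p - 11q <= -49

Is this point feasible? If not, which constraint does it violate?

Constraint (4): 6p + 12q = 84, which is not ≥ 99. All other constraints are satisfied.

not feasible — violates (4)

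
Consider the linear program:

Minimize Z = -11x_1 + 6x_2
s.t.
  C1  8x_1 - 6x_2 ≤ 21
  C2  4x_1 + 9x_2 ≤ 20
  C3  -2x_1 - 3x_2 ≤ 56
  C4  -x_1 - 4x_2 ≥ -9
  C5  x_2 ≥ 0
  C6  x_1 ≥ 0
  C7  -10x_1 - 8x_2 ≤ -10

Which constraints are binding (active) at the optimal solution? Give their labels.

C1 and C2

Feasible corners and Z = -11x_1 + 6x_2:
  (103/32, 19/24) → Z = -981/32
  (21/8, 0) → Z = -231/8
  (0, 20/9) → Z = 40/3
  (1, 0) → Z = -11
  (0, 5/4) → Z = 15/2

The minimum is at (103/32, 19/24). Substituting into each constraint, equality holds for C1 and C2; the remaining constraints have slack.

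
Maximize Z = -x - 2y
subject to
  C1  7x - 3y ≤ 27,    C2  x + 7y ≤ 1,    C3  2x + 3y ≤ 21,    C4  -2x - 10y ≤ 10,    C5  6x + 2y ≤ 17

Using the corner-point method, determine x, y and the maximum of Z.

Feasible corners and Z = -x - 2y:
  (60/19, -31/19) → Z = 2/19
  (105/32, -43/32) → Z = -19/32
  (-20, 3) → Z = 14
  (117/40, -11/40) → Z = -19/8

x = -20, y = 3, maximum Z = 14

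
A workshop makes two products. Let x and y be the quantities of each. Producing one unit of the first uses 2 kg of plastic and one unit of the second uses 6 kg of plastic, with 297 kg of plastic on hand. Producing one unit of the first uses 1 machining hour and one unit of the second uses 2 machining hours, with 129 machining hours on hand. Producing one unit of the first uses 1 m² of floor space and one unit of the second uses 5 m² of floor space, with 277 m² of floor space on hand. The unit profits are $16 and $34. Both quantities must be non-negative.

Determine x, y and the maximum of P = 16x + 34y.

x = 90, y = 39/2, maximum P = 2103

Feasible corners and P = 16x + 34y:
  (0, 0) → P = 0
  (0, 99/2) → P = 1683
  (129, 0) → P = 2064
  (90, 39/2) → P = 2103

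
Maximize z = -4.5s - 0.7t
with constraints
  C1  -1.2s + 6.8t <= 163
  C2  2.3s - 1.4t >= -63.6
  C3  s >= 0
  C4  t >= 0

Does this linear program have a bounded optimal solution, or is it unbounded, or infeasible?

Extreme points and z = -4.5s - 0.7t:
  (0, 815/34) → z = -1141/68
  (0, 0) → z = 0
The feasible region has finitely many vertices and no improving ray; the maximum is 0 at (0, 0).

bounded optimum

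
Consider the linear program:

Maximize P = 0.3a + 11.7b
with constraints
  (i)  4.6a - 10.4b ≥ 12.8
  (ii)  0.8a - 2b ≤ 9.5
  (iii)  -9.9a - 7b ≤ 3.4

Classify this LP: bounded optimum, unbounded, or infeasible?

From the feasible point (1356/3379, -3559/3379), moving in the direction (10.4, 4.6) keeps every constraint satisfied while P increases without bound.

unbounded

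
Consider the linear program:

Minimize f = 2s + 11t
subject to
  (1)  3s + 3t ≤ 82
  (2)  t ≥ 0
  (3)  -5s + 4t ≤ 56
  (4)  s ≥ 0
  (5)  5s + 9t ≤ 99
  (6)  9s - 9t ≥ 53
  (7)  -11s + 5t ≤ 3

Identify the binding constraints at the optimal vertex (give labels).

Corner points and f = 2s + 11t:
  (99/5, 0) → f = 198/5
  (53/9, 0) → f = 106/9
  (76/7, 313/63) → f = 4811/63

The minimum is at (53/9, 0). Substituting into each constraint, equality holds for (2) and (6); the remaining constraints have slack.

(2) and (6)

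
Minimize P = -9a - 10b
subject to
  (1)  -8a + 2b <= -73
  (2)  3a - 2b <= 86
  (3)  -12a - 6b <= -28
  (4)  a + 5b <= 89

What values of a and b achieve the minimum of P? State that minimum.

Corner points and P = -9a - 10b:
  (247/36, -163/18) → P = 1037/36
  (181/14, 213/14) → P = -537/2
  (286/21, -158/7) → P = 722/7
  (608/17, 181/17) → P = -7282/17

a = 608/17, b = 181/17, minimum P = -7282/17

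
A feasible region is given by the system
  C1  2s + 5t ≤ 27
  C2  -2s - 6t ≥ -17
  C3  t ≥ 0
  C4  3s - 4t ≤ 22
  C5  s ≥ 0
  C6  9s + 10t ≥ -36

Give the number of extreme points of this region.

4

Intersecting each pair of boundary lines and keeping only the points that satisfy every inequality leaves:
  (100/13, 7/26)
  (0, 17/6)
  (22/3, 0)
  (0, 0)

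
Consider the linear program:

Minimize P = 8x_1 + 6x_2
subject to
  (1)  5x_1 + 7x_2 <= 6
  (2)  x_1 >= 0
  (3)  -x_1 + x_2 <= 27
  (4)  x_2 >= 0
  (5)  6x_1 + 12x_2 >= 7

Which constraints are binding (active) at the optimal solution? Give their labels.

(2) and (5)

Corner points and P = 8x_1 + 6x_2:
  (0, 6/7) → P = 36/7
  (6/5, 0) → P = 48/5
  (0, 7/12) → P = 7/2
  (7/6, 0) → P = 28/3

The minimum is at (0, 7/12). Substituting into each constraint, equality holds for (2) and (5); the remaining constraints have slack.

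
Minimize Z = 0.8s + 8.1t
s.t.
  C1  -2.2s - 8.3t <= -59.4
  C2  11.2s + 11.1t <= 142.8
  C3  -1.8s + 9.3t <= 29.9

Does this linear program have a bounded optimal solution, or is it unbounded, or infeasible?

The boundaries -2.2s - 8.3t = -59.4 and 11.2s + 11.1t = 142.8 meet at (26295/3427, 17556/3427), but that point violates -1.8s + 9.3t ≤ 29.9. Every candidate vertex is excluded by some other constraint, so the feasible region is empty.

infeasible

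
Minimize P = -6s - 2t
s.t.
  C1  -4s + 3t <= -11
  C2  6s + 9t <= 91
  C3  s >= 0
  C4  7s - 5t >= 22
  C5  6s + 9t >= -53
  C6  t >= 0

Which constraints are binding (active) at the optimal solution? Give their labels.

C2 and C6

Vertices and P = -6s - 2t:
  (653/93, 505/93) → P = -4928/93
  (91/6, 0) → P = -91
  (22/7, 0) → P = -132/7

The minimum is at (91/6, 0). Substituting into each constraint, equality holds for C2 and C6; the remaining constraints have slack.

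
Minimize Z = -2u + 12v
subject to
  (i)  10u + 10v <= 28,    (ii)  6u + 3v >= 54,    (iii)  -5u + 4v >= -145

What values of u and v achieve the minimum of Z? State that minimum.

Feasible corners and Z = -2u + 12v:
  (76/5, -62/5) → Z = -896/5
  (781/45, -131/9) → Z = -9422/45
  (217/13, -200/13) → Z = -218

The binding constraints are 6u + 3v = 54 and -5u + 4v = -145.
Solving simultaneously gives u = 217/13, v = -200/13.

u = 217/13, v = -200/13, minimum Z = -218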